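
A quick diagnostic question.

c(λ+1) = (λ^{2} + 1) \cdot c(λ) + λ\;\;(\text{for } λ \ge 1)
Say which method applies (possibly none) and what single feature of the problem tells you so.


Best approach: a summation factor — an index-dependent multiplier λ^{2} + 1 rules out characteristic roots; a summation factor converts it to a pure difference.


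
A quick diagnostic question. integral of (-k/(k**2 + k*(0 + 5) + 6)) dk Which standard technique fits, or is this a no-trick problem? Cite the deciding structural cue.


Diagnosis: partial fractions — rational integrand, reducible denominator (k**2 + k*(0 + 5) + 6): decompose first, integrate second.


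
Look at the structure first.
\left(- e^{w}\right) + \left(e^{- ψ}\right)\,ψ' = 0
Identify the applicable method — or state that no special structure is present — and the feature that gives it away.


Diagnosis: separation of variables — solved for the derivative, the right side splits multiplicatively into a function of each variable alone — divide and integrate each side. An exactness check succeeds on this form as well — separation and the potential function arrive at the same answer, separation more directly.


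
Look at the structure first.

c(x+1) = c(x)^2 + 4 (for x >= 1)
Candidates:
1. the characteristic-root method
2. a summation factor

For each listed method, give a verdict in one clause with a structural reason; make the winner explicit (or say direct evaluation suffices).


Best approach: no special technique — a nonlinear dependence on earlier terms breaks linearity, and with it every superposition-based closed form.
- the characteristic-root method: the recursion is nonlinear in the sequence values, so no linear-modes ansatz applies.
- a summation factor: the recursion is nonlinear — outside the first-order linear family a summation factor addresses.


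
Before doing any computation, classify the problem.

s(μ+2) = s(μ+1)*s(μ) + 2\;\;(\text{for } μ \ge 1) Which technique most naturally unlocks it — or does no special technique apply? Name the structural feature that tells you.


Best approach: no special technique — no ansatz, no master substitution, no summation factor survives the nonlinearity here.


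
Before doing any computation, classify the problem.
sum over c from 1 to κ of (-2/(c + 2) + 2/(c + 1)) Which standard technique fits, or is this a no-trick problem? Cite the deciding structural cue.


Diagnosis: telescoping — consecutive terms evaluate one function at adjacent indices (2/(c + 1) is its current value): one term's tail is the next term's head, so the chain collapses.


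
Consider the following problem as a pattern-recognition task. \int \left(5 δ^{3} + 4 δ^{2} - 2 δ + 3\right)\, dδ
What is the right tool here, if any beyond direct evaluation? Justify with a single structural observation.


Method: no special technique — every term is a constant multiple of a power of δ; term-wise power-rule integration needs no preliminary transformation.


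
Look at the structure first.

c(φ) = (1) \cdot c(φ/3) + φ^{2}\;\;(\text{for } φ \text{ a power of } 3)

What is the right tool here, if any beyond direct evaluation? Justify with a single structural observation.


Best approach: the master substitution — the argument contracts 3-fold per step: reindex φ exponentially and solve the linear recurrence in the new index.


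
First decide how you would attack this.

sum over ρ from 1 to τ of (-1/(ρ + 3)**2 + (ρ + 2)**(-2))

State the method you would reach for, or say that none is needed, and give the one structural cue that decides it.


Best approach: telescoping — this sum is a zipper: each term contributes (ρ + 2)**(-2) and removes the next index's value, which the following term puts back, closing term by term.


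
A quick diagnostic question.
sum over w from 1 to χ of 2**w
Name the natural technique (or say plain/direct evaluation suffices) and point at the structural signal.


Verdict: the geometric series formula — consecutive terms stand in a fixed index-free ratio — the geometric sum formula closes it.


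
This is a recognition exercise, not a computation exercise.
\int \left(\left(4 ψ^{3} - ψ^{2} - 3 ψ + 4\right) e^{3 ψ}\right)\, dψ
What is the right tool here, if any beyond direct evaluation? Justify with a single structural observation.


Technique: integration by parts — the integrand splits as 4 ψ^{3} - ψ^{2} - 3 ψ + 4 times e^{3 ψ} — repeatedly differentiating the polynomial part kills it, which is the parts ladder.


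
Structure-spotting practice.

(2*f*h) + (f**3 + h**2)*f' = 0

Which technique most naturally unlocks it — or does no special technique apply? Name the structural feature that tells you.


Technique: the exact-equation method — equality of cross partials is the green light — assemble the potential function term by term.


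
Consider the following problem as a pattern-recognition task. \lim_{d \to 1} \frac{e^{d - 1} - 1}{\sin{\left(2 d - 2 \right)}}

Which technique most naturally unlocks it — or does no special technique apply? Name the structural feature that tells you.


Technique: l'Hôpital's rule (0/0) — both numerator and denominator vanish at 1: the genuine 0/0 indeterminate that l'Hôpital exists for. One could equally expand both pieces locally and compare leading terms; the rule does that in one stroke.


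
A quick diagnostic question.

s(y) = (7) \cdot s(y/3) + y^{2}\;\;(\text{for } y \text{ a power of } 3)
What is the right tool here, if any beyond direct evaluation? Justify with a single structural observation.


Best approach: the master substitution — the argument shrinks by the factor 3, so measure the index on a logarithmic scale and the recursion becomes a shift.


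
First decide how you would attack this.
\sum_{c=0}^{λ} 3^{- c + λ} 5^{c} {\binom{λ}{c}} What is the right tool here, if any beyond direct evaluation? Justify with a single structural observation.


Diagnosis: the binomial theorem — binomial coefficients against complementary powers of 5 and 3: recognize the binomial expansion and resum.


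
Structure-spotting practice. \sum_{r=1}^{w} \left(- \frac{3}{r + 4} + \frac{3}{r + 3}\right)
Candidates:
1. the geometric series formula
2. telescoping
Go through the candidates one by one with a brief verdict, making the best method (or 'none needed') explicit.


Verdict: telescoping — the summand is built as \frac{3}{r + 3} minus its own successor — adjacent terms annihilate down the line.
- the geometric series formula: the term-to-term ratio changes with the index, so the geometric formula cannot close it.
- telescoping: applicable, and directly so.


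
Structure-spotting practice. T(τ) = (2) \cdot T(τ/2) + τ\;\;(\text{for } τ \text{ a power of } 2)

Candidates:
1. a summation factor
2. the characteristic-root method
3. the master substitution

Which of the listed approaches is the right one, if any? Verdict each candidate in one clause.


Method: the master substitution — the argument contracts 2-fold per step: reindex τ exponentially and solve the linear recurrence in the new index.
- a summation factor — a divided-index call is outside the fixed-shift first-order family a summation factor normalizes.
- the characteristic-root method — a divided-index call is not the fixed-shift linear shape that characteristic roots solve.
- the master substitution: a fit — the right tool for this form.


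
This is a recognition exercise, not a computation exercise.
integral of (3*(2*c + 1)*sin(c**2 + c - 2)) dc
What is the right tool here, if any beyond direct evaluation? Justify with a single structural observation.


Diagnosis: u-substitution — everything non-trivial happens through the inner expression c**2 + c - 2, and its derivative accounts for the remaining factor up to a constant, so set u = c**2 + c - 2.


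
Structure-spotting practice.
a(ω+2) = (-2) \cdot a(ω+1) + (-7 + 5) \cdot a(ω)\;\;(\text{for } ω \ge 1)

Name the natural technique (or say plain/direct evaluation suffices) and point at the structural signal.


Best approach: the characteristic-root method — constant coefficients and linearity mean the ansatz r^ω reduces it to solving the characteristic polynomial.


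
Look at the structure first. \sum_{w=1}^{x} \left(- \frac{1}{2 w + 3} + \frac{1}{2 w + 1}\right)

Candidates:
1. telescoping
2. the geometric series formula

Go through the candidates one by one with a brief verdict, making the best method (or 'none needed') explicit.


Technique: telescoping — write out three consecutive terms and watch the interior cancel: the advanced copy one term subtracts reappears as the very next term's leading piece, pair after pair.
- telescoping — yes, a natural case for it.
- the geometric series formula — the term-to-term ratio drifts with the index — the one thing the geometric formula cannot absorb.


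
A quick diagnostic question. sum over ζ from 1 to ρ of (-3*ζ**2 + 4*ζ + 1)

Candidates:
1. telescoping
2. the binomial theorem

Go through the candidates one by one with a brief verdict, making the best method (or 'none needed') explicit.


Best approach: no special technique — Faulhaber territory: sum each constant-multiple power of ζ with its closed-form formula, no trick required.
- telescoping — as presented, consecutive terms share no shifted copy to cancel against — no rewrite is on display to change that.
- the binomial theorem — there is no pair of bases whose matched powers would reassemble into a single binomial power.


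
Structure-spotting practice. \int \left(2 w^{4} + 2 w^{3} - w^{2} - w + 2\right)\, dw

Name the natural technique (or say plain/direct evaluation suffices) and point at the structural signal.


Method: no special technique — the integrand is a sum of constant multiples of powers of w — integrate term by term.


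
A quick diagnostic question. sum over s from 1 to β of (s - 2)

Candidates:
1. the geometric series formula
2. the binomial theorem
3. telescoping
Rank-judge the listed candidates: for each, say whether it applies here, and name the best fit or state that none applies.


Best approach: no special technique — recognize the absence of structure: constant-multiple powers of s summed plainly, no special method required.
- the geometric series formula: consecutive terms are not related by a fixed multiplier.
- the binomial theorem — no binomial coefficients pair with matched powers.
- telescoping — the summand is not presented as a shifted difference — a telescoping rewrite may exist, but the displayed structure does not offer one.


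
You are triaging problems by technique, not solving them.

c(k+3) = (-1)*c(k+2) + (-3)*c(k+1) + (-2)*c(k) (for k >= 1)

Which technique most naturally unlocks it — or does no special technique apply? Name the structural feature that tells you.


Diagnosis: the characteristic-root method — the recurrence treats every index alike (constant coefficients, no forcing) — precisely the regime where r^k trials close it.


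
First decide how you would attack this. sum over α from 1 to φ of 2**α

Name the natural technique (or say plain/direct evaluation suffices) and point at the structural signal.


Diagnosis: the geometric series formula — the ratio of consecutive terms is the constant 2, independent of the index — a geometric sum.


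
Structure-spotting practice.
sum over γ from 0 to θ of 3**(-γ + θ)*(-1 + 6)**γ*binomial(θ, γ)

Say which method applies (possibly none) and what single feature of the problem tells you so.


Best approach: the binomial theorem — binomial(θ, γ) weighting matched powers of (-1 + 6) and 3 is the expanded form of ((-1 + 6) + 3)^θ — fold it back up.


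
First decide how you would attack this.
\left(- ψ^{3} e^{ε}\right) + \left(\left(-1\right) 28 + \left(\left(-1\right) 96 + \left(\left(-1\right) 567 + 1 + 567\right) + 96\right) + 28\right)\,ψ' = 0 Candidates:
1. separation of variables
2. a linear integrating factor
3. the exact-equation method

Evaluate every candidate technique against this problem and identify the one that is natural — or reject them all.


Technique: separation of variables — all dependence on the two variables factors apart, the defining separable shape.
- separation of variables — a fit — the right tool for this form.
- a linear integrating factor — the unknown enters nonlinearly (through a power, a denominator, or a transcendental function), which the linear integrating-factor recipe cannot absorb as-is — any repair would come from a preliminary substitution, not the factor.
- the exact-equation method: no potential function has this form as its differential, as written.


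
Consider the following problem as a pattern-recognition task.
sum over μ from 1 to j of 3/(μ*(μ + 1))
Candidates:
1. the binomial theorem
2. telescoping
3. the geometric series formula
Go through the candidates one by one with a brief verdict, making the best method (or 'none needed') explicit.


Method: telescoping — 3/(μ*(μ + 1)) is a collapsed telescope: expand it into simple fractions to see the cancellation.
- the binomial theorem — the terms lack the binomial-coefficient-weighted complementary-power pattern of an expansion.
- telescoping: yes, a natural case for it.
- the geometric series formula: the term-to-term ratio changes with the index, so the geometric formula cannot close it.


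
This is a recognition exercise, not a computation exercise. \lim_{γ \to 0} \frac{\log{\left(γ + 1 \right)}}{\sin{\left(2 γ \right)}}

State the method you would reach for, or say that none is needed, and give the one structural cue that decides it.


Method: l'Hôpital's rule (0/0) — the 0/0 form at 0 is the signature situation for l'Hôpital's rule. Known elementary limits would finish this too — the rule just bypasses the case analysis.


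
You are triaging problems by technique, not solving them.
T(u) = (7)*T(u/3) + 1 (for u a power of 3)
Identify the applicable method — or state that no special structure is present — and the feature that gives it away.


Best approach: the master substitution — treat m = log base 3 of u as the new clock: one recursion step advances m by one while u scales by 3.


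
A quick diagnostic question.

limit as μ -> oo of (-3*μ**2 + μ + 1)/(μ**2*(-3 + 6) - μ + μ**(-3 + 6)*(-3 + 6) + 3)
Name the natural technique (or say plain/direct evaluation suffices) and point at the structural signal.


Verdict: dominant-term comparison — growth-rate triage: the leading powers of μ decide the limit, everything else is noise. l'Hôpital's at-infinity variant applies to the expression viewed as a single quotient; the leading-term comparison is the direct route.


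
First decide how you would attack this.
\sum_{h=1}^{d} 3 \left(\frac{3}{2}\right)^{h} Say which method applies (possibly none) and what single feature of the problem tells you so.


Method: the geometric series formula — each term is \frac{3}{2} times the previous one, so the geometric-series formula applies directly.


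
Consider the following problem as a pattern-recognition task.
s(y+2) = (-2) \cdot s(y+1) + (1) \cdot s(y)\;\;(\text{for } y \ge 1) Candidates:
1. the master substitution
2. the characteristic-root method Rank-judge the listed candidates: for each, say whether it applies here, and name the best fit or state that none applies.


Technique: the characteristic-root method — constant coefficients and linearity mean the ansatz r^y reduces it to solving the characteristic polynomial.
- the master substitution — the recursion shifts the index rather than dividing it.
- the characteristic-root method — applicable, and directly so.


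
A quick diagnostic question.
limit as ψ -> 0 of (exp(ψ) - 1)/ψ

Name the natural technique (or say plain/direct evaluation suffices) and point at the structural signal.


Technique: l'Hôpital's rule (0/0) — both numerator and denominator vanish at 0: the genuine 0/0 indeterminate that l'Hôpital exists for. The standard small-argument limits would also carry it; the rule is the systematic route.


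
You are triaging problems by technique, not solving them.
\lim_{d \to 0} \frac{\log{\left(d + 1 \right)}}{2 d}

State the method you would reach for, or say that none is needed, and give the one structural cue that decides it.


Best approach: l'Hôpital's rule (0/0) — numerator and denominator both vanish at 0 — a genuine 0/0 form, which is exactly when l'Hôpital applies. Known elementary limits would finish this too — the rule just bypasses the case analysis.


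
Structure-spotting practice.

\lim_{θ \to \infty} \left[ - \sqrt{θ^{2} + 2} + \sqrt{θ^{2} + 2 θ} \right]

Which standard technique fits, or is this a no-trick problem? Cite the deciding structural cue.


Technique: conjugate multiplication — neither \sqrt{θ^{2} + 2 θ} nor \sqrt{θ^{2} + 2} converges alone, so rewrite their difference as a conjugate-rationalized quotient first.


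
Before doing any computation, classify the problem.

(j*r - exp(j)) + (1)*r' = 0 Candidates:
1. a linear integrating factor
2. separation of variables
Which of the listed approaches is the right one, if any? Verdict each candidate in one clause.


Verdict: a linear integrating factor — first power of r, nonzero forcing: the integrating-factor recipe applies verbatim with p = j.
- a linear integrating factor: applies; the problem has the shape this method handles.
- separation of variables: no algebra isolates the independent variable on one side and the unknown on the other.


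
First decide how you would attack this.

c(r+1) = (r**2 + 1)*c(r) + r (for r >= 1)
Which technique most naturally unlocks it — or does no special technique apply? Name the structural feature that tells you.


Method: a summation factor — one step of memory with a weight r**2 + 1 that changes as the index grows — the summation-factor construction is built for this.


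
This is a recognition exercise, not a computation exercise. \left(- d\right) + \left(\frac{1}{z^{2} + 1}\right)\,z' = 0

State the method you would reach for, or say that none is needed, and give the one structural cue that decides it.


Best approach: separation of variables — a product of single-variable factors, d and z^{2} + 1 — the textbook separable form. One could also solve this as an exact equation; with each coefficient in its own variable, separating is the same work with fewer steps.


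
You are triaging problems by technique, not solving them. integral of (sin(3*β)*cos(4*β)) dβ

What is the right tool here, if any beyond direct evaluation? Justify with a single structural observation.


Best approach: a trigonometric identity — sin(3*β)*cos(4*β) is a beat pattern — rewrite the product as a sum of single-frequency waves before integrating.


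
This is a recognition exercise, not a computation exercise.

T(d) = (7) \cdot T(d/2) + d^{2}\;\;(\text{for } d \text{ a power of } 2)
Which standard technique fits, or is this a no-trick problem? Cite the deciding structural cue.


Technique: the master substitution — treat m = log base 2 of d as the new clock: one recursion step advances m by one while d scales by 2.


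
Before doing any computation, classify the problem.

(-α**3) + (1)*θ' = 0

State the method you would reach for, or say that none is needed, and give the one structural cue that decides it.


Technique: no special technique — with θ absent the equation is not coupled at all: direct integration in α.


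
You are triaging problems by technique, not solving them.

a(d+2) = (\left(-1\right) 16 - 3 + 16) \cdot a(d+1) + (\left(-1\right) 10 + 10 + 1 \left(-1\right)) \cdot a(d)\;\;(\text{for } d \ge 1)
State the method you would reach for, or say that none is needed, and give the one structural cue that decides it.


Verdict: the characteristic-root method — fixed numeric weights on consecutive terms and no forcing term added: the root method in its home territory.


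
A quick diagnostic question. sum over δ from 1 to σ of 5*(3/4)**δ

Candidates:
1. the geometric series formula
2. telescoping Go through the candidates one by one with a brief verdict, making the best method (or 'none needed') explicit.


Diagnosis: the geometric series formula — each term is 3/4 times the previous one, so the geometric-series formula applies directly.
- the geometric series formula: applies; the problem has the shape this method handles.
- telescoping: the terms as presented offer no neighboring cancellation — a telescoping rewrite may exist, but the displayed structure does not hand one over.


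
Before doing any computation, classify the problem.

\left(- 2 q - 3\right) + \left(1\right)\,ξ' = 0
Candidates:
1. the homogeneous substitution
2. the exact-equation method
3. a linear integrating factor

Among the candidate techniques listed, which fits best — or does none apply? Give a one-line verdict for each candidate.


Technique: no special technique — solved for the derivative, ξ never appears on the right — this is a direct integration in q, not a differential-equations problem at heart.
- the homogeneous substitution — the slope is not a function of the ratio of the variables alone.
- the exact-equation method — the unknown never enters the equation — exactness holds emptily, with nothing for the method to add.
- a linear integrating factor — the linear template holds only trivially here (the unknown is absent, so the coefficient is zero) — the method is not the natural label.


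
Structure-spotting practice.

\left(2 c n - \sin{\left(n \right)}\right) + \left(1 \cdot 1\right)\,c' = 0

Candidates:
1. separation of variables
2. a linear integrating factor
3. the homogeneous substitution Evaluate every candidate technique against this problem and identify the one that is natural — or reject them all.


Verdict: a linear integrating factor — linear in the unknown with genuine forcing: multiply through by the exponential of the integrated coefficient and the left side closes into one derivative.
- separation of variables — no algebra isolates the independent variable on one side and the unknown on the other.
- a linear integrating factor: yes — fits the structure here.
- the homogeneous substitution: the slope does not depend on the ratio of the variables alone.


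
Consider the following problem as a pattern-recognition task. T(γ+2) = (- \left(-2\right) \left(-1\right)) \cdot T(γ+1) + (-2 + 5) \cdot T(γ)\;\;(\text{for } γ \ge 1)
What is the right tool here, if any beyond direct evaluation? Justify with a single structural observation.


Method: the characteristic-root method — the recurrence is linear and homogeneous with constant coefficients, so the ansatz r^γ turns it into a polynomial equation for r.


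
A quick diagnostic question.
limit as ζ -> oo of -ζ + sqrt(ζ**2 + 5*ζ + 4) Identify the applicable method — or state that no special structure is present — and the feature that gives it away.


Best approach: conjugate multiplication — both pieces blow up but their difference is finite; the conjugate trick rationalizes sqrt(ζ**2 + 5*ζ + 4) - ζ.


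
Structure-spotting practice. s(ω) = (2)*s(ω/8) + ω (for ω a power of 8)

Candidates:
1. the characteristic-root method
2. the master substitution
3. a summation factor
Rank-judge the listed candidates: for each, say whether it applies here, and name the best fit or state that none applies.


Technique: the master substitution — index division is the fingerprint: ω/8 in the recursive call means substitute ω = 8^m.
- the characteristic-root method: the recursion divides its index rather than shifting it — outside the constant-shift family the root method covers.
- the master substitution — applicable, and directly so.
- a summation factor: the recursion divides its index rather than shifting it — there is no previous-term chain for a summation factor to telescope.


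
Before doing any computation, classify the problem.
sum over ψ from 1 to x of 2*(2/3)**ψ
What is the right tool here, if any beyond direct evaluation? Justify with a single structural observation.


Diagnosis: the geometric series formula — each term is 2/3 times the previous one, so the geometric-series formula applies directly.


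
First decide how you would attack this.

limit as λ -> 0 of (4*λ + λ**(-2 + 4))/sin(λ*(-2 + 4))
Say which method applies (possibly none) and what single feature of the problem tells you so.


Method: l'Hôpital's rule (0/0) — both numerator and denominator vanish at 0: the genuine 0/0 indeterminate that l'Hôpital exists for. A local series expansion at the point resolves it as well; the rule is the packaged version of that step.


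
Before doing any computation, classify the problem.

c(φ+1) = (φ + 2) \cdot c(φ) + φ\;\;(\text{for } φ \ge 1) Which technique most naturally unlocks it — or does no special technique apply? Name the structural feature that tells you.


Technique: a summation factor — the coefficient φ + 2 drifts with the index, so no fixed root exists; normalizing by the cumulative product telescopes it.


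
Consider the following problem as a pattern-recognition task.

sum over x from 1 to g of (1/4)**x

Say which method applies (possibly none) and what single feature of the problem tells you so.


Technique: the geometric series formula — each summand is the previous one scaled by 1/4; that constant multiplier is itself the geometric structure.


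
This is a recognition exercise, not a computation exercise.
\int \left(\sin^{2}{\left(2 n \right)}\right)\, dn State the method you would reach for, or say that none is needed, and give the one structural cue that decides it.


Method: a trigonometric identity — \sin^{2}{\left(2 n \right)} is the textbook power-reduction case — identities first, antiderivatives second.


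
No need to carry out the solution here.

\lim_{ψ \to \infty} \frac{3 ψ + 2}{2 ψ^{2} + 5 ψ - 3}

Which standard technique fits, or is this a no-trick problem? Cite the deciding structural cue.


Verdict: dominant-term comparison — divide by the highest power of ψ present: lower-order terms vanish and the dominant ratio remains. l'Hôpital's at-infinity variant applies to the expression viewed as a single quotient; the leading-term comparison is the direct route.


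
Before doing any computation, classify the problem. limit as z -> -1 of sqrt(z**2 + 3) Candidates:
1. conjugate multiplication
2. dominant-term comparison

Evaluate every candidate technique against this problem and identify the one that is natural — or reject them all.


Verdict: no special technique — the function is continuous at -1; evaluation is itself the limit, no machinery required.
- conjugate multiplication — the conjugate move applies to radical differences, which this is not.
- dominant-term comparison: this limit is not decided by comparing leading-term growth at infinity.


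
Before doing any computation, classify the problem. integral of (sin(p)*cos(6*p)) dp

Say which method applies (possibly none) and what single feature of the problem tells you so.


Method: a trigonometric identity — the product sin(p)*cos(6*p) converts to a sum of single-frequency sinusoids via the product-to-sum identity.


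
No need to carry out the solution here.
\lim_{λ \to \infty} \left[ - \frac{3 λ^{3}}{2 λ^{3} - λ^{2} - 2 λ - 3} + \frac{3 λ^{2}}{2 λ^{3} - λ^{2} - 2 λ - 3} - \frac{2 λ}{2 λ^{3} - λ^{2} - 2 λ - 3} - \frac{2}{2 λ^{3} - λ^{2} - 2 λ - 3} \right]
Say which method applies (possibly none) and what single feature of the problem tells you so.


Diagnosis: dominant-term comparison — divide through by the highest power of λ; every lower-order term dies and the dominant terms decide the limit. As a single quotient, the ∞/∞ shape would yield to repeated differentiation as well — the growth comparison gets there in one look.


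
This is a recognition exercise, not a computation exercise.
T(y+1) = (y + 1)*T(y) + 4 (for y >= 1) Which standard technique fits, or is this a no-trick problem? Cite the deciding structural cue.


Technique: a summation factor — first-order linear but the coefficient y + 1 moves with the index — divide by the cumulative product and telescope.


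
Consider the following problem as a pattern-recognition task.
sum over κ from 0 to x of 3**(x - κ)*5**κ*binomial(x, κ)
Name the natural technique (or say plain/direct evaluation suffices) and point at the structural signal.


Diagnosis: the binomial theorem — terms weighting binomial(x, κ) against matched powers of 5 and 3 reassemble into (5 + 3)^x by the binomial theorem.


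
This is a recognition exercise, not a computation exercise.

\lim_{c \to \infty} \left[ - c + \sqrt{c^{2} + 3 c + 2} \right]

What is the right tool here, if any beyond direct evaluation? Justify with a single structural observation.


Technique: conjugate multiplication — divergence minus divergence hides a finite answer — expose it by pairing \sqrt{c^{2} + 3 c + 2} - c with its conjugate.


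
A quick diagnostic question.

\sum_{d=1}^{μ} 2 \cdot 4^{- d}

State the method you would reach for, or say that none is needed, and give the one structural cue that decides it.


Diagnosis: the geometric series formula — consecutive terms stand in a fixed index-free ratio — the geometric sum formula closes it.


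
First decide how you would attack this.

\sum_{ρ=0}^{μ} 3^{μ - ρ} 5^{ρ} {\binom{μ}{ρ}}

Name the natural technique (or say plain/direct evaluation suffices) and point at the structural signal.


Verdict: the binomial theorem — the binomial coefficients weight matched powers of 5 and 3, which is exactly the expansion of a binomial power.


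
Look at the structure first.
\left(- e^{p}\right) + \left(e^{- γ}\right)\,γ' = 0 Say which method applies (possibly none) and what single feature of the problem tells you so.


Method: separation of variables — one side of the product carries the independent variable, the other the unknown — the textbook separation shape. An exactness check succeeds on this form as well — separation and the potential function arrive at the same answer, separation more directly.


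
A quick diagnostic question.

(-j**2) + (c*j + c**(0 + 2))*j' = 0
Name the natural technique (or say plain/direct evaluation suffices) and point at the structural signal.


Technique: the homogeneous substitution — solved for the derivative, the right side is unchanged under scaling c and j together — it depends only on the ratio j/c, so substitute a single ratio variable. Rewriting — with the variables' roles exchanged where the shape demands it — would expose a Bernoulli structure too; the homogeneous substitution simply reads the degrees directly.


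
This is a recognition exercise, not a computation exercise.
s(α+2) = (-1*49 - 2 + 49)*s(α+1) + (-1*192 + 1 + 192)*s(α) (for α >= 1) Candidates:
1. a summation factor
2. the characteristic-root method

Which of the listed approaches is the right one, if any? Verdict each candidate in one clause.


Verdict: the characteristic-root method — no index-dependence in the weights and nothing inhomogeneous: classic characteristic-equation setup.
- a summation factor — the recurrence reaches back more than one step, outside the first-order family a summation factor normalizes.
- the characteristic-root method: applies; the problem has the shape this method handles.


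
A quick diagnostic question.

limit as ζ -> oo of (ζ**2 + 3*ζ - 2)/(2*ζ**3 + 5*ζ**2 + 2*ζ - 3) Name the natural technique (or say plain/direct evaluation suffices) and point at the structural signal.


Method: dominant-term comparison — divide through by the highest power of ζ; every lower-order term dies and the dominant terms decide the limit. Viewed as a single quotient this is an ∞/∞ form — an at-infinity application of l'Hôpital's rule would also resolve it; comparing leading growth reads the answer without differentiating.


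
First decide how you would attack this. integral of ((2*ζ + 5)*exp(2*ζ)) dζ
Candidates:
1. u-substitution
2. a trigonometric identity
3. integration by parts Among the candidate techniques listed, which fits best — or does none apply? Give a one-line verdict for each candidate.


Best approach: integration by parts — a polynomial 2*ζ + 5 against the kernel exp(2*ζ) is the signature bounded-ladder case for integration by parts.
- u-substitution: no subexpression of the integrand pairs with its own derivative as a factor — individual terms may offer their own substitutions, but any change of variable covering the whole integral would have to be constructed from outside the expression.
- a trigonometric identity — there is no trigonometric structure at all — the integrand carries no sine or cosine to rewrite.
- integration by parts — applicable, and directly so.


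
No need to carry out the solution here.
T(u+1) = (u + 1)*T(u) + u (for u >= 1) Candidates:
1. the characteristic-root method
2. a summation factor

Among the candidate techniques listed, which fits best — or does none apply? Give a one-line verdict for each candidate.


Method: a summation factor — one step of memory with a weight u + 1 that changes as the index grows — the summation-factor construction is built for this.
- the characteristic-root method: the coefficients change with the index, which the root method cannot absorb.
- a summation factor: applicable, and directly so.


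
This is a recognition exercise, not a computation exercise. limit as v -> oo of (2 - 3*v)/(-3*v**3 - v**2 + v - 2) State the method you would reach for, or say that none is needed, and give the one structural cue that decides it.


Verdict: dominant-term comparison — at large v only the top-degree terms survive; compare the leading terms and the limit falls out. Viewed as a single quotient this is an ∞/∞ form — an at-infinity application of l'Hôpital's rule would also resolve it; comparing leading growth reads the answer without differentiating.


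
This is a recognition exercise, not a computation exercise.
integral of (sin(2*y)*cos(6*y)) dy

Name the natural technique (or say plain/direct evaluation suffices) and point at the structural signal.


Method: a trigonometric identity — cross-frequency products like sin(2*y)*cos(6*y) are the textbook product-to-sum case — the identity converts them to directly integrable sinusoids.


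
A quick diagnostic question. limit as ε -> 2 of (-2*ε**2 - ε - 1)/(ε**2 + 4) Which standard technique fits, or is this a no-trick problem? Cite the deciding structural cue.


Diagnosis: no special technique — the expression is continuous at the evaluation point — substitute directly; no indeterminate form appears.


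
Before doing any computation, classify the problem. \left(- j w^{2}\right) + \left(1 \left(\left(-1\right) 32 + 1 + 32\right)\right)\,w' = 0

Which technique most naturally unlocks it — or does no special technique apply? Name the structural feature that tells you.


Method: separation of variables — a product of single-variable factors, j and w^{2} — the textbook separable form.


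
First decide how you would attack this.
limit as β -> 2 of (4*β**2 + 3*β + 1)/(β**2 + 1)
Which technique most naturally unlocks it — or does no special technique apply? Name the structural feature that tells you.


Verdict: no special technique — no zero denominators, no indeterminate clash at 2 — substitute and read off the value.


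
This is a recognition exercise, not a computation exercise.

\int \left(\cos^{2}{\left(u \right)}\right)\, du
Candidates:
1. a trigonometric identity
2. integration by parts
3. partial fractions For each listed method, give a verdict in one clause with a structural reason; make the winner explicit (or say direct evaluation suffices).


Best approach: a trigonometric identity — the even trigonometric power \cos^{2}{\left(u \right)} reduces by a double-angle identity before any integration is attempted.
- a trigonometric identity — a fit — the right tool for this form.
- integration by parts — not the fit here: there is no polynomial factor to ladder down — parts can still close the trigonometric product by recursion, though the identity rewrite is the direct route.
- partial fractions: there is no rational-function structure to decompose.


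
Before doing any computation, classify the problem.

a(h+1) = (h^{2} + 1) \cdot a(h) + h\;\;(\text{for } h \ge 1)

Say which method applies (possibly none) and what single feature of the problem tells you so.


Best approach: a summation factor — because the multiplier h^{2} + 1 is index-dependent, divide through by its running product and sum the resulting differences.


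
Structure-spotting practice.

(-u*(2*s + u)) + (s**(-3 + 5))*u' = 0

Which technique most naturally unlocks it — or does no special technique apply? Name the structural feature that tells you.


Technique: the homogeneous substitution — scaling s and u together leaves the slope fixed — it depends only on u/s, so substitute the ratio. A Bernoulli substitution is a fair alternative on this equation directly; the homogeneous reading takes it as given.


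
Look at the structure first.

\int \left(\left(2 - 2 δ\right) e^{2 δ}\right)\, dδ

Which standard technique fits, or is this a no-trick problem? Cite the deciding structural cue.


Diagnosis: integration by parts — differentiate 2 - 2 δ, integrate e^{2 δ}: each pass lowers the polynomial degree, so parts terminates.


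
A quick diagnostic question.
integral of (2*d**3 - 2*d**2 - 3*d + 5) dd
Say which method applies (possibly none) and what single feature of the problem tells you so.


Best approach: no special technique — scan for structure and find none: constant multiples of powers of d, integrate directly.


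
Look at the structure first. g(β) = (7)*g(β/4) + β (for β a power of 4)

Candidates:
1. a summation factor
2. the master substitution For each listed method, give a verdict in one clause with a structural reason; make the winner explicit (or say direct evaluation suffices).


Best approach: the master substitution — the argument β/4 divides the index by 4; the standard β = 4^m substitution converts it to a constant-shift recurrence.
- a summation factor: a divided-index call is outside the fixed-shift first-order family a summation factor normalizes.
- the master substitution — applicable, and directly so.


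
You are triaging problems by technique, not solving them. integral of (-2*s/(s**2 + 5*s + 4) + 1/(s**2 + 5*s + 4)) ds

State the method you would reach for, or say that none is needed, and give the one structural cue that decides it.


Best approach: partial fractions — the bottom factors while the top stays lower-degree — split into simple fractions and integrate piece by piece.


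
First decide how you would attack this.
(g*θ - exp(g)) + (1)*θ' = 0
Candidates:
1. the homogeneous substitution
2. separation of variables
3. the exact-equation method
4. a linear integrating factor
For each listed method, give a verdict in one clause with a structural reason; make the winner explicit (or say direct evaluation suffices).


Method: a linear integrating factor — θ appears only to the first power with coefficient g — the classic integrating-factor setup.
- the homogeneous substitution: the slope does not depend on the ratio of the variables alone.
- separation of variables — no division isolates the independent variable from the unknown.
- the exact-equation method: the cross partial derivatives disagree, so no single potential exists.
- a linear integrating factor: applicable, and directly so.


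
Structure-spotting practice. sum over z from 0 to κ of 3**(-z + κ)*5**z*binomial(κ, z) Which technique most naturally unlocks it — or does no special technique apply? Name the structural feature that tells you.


Method: the binomial theorem — terms weighting binomial(κ, z) against matched powers of 5 and 3 reassemble into (5 + 3)^κ by the binomial theorem.
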